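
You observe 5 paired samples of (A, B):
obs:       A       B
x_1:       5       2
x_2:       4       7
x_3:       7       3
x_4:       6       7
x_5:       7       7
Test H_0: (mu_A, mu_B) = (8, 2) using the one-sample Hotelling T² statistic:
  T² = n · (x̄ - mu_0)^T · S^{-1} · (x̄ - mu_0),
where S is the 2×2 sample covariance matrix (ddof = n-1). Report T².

Step 1 — sample mean vector:
  mean(A) = (5 + 4 + 7 + 6 + 7) / 5 = 29/5 = 5.8
  mean(B) = (2 + 7 + 3 + 7 + 7) / 5 = 26/5 = 5.2
  x̄ = (5.8, 5.2),  deviation x̄ - mu_0 = (5.8, 5.2) - (8, 2) = (-2.2, 3.2).

Step 2 — sample covariance matrix, S[i,j] = (1/(n-1)) · Σ_k (x_{k,i} - mean_i) · (x_{k,j} - mean_j), divisor n-1 = 4:
  S[A,A] = ((-0.8)·(-0.8) + (-1.8)·(-1.8) + (1.2)·(1.2) + (0.2)·(0.2) + (1.2)·(1.2)) / 4 = 6.8/4 = 1.7
  S[A,B] = ((-0.8)·(-3.2) + (-1.8)·(1.8) + (1.2)·(-2.2) + (0.2)·(1.8) + (1.2)·(1.8)) / 4 = -0.8/4 = -0.2
  S[B,B] = ((-3.2)·(-3.2) + (1.8)·(1.8) + (-2.2)·(-2.2) + (1.8)·(1.8) + (1.8)·(1.8)) / 4 = 24.8/4 = 6.2
  S = [[1.7, -0.2],
 [-0.2, 6.2]].

Step 3 — invert S. det(S) = 1.7·6.2 - (-0.2)² = 10.5.
  S^{-1} = (1/det) · [[d, -b], [-b, a]] = [[0.5905, 0.019],
 [0.019, 0.1619]].

Step 4 — quadratic form (x̄ - mu_0)^T · S^{-1} · (x̄ - mu_0):
  S^{-1} · (x̄ - mu_0) = (-1.2381, 0.4762),
  (x̄ - mu_0)^T · [...] = (-2.2)·(-1.2381) + (3.2)·(0.4762) = 4.2476.

Step 5 — scale by n: T² = 5 · 4.2476 = 21.2381.

T² ≈ 21.2381


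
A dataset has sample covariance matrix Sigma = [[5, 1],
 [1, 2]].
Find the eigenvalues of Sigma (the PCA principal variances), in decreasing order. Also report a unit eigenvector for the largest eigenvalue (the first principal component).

Step 1 — characteristic polynomial of 2×2 Sigma:
  det(Sigma - λI) = λ² - trace · λ + det = 0.
  trace = 5 + 2 = 7, det = 5·2 - (1)² = 9.
Step 2 — discriminant:
  Δ = trace² - 4·det = 49 - 36 = 13.
Step 3 — eigenvalues:
  λ = (trace ± √Δ)/2 = (7 ± 3.6056)/2,
  λ_1 = 5.3028,  λ_2 = 1.6972.

Step 4 — unit eigenvector for λ_1: solve (Sigma - λ_1 I)v = 0. First row:
  (5 - 5.3028)·v_x + (1)·v_y = 0, i.e. (-0.3028)·v_x + (1)·v_y = 0,
  so v ∝ (b, λ_1 - a) = (1, 0.3028) = u.
  ||u|| = √((1)² + (0.3028)²) = √(1.0917) ≈ 1.0448,
  v_1 = u/||u|| ≈ (0.9571, 0.2898) (||v_1|| = 1).

λ_1 = 5.3028,  λ_2 = 1.6972;  v_1 ≈ (0.9571, 0.2898)


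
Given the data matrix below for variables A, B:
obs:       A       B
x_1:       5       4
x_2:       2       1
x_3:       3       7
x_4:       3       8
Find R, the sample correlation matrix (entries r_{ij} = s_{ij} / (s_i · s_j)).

Step 1 — column means:
  mean(A) = (5 + 2 + 3 + 3) / 4 = 13/4 = 3.25
  mean(B) = (4 + 1 + 7 + 8) / 4 = 20/4 = 5

Step 2 — sample variances and covariances s[i,j] = (1/(n-1)) · Σ_k (x_{k,i} - mean_i) · (x_{k,j} - mean_j), with n-1 = 3:
  s[A,A] = ((1.75)·(1.75) + (-1.25)·(-1.25) + (-0.25)·(-0.25) + (-0.25)·(-0.25)) / 3 = 4.75/3 = 1.5833
  s[A,B] = ((1.75)·(-1) + (-1.25)·(-4) + (-0.25)·(2) + (-0.25)·(3)) / 3 = 2/3 = 0.6667
  s[B,B] = ((-1)·(-1) + (-4)·(-4) + (2)·(2) + (3)·(3)) / 3 = 30/3 = 10
  Sample standard deviations s_i = √(s[i,i]):
  s(A) = √(1.5833) = 1.2583
  s(B) = √(10) = 3.1623

Step 3 — r_{ij} = s_{ij} / (s_i · s_j):
  r[A,A] = 1 (diagonal).
  r[A,B] = 0.6667 / (1.2583 · 3.1623) = 0.6667 / 3.9791 = 0.1675
  r[B,B] = 1 (diagonal).

R is symmetric with unit diagonal. Assembling:

R = [[1, 0.1675],
 [0.1675, 1]]


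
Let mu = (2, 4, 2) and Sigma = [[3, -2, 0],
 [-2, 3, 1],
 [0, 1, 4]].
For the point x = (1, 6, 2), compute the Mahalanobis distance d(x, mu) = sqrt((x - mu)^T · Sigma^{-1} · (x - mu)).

Step 1 — centre the observation: (x - mu) = (-1, 2, 0).

Step 2 — invert Sigma (cofactor / det for 3×3, or solve directly):
  Sigma^{-1} = [[0.6471, 0.4706, -0.1176],
 [0.4706, 0.7059, -0.1765],
 [-0.1176, -0.1765, 0.2941]].

Step 3 — form the quadratic (x - mu)^T · Sigma^{-1} · (x - mu):
  Sigma^{-1} · (x - mu) = (0.2941, 0.9412, -0.2353).
  (x - mu)^T · [Sigma^{-1} · (x - mu)] = (-1)·(0.2941) + (2)·(0.9412) + (0)·(-0.2353) = 1.5882.

Step 4 — take square root: d = √(1.5882) ≈ 1.2603.

d(x, mu) = √(1.5882) ≈ 1.2603


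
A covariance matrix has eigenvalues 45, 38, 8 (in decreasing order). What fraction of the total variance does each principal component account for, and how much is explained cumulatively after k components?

Step 1 — total variance = trace(Sigma) = Σ λ_i = 45 + 38 + 8 = 91.

Step 2 — fraction explained by component i = λ_i / Σ λ:
  PC1: 45/91 = 0.4945
  PC2: 38/91 = 0.4176
  PC3: 8/91 = 0.0879

Step 3 — cumulative fraction after k components = (λ_1 + ... + λ_k) / Σ λ:
  k = 1: 45/91 = 0.4945
  k = 2: (45 + 38)/91 = 83/91 = 0.9121
  k = 3: (45 + 38 + 8)/91 = 91/91 = 1

Summary (fraction, with percent):

explained: PC1 0.4945 (49.45%), PC2 0.4176 (41.76%), PC3 0.0879 (8.79%);  cumulative: 0.4945, 0.9121, 1


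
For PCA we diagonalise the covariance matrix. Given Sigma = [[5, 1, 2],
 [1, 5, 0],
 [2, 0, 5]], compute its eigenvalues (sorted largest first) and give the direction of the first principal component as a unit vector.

Step 1 — characteristic polynomial p(λ) = det(λI - Sigma) = λ³ - tr·λ² + c_1·λ - det, where tr = trace, c_1 = sum of the principal 2×2 minors, det = det(Sigma):
  tr = 5 + 5 + 5 = 15,
  c_1 = (5·5 - (1)²) + (5·5 - (2)²) + (5·5 - (0)²) = 24 + 21 + 25 = 70,
  det = 5·(5·5 - (0)²) - (1)·((1)·5 - (0)·(2)) + (2)·((1)·(0) - 5·(2)) = 5·(25) - (1)·(5) + (2)·(-10) = 100.
  So p(λ) = λ³ - 15λ² + 70λ - 100.
Step 2 — look for an integer root (rational root theorem: any rational root is an integer divisor of 100). Testing λ = 5:
  p(5) = 125 - 375 + 350 - 100 = 0  ✓
  Dividing out (λ - 5): p(λ) = (λ - 5)(λ² - 10λ + 20).
Step 3 — remaining eigenvalues from the quadratic λ² - 10λ + 20 = 0:
  Δ = 10² - 4·20 = 100 - 80 = 20,  λ = (10 ± √20)/2 = (10 ± 4.4721)/2 ≈ 7.2361 or 2.7639.
  Sorted: λ_1 = 7.2361,  λ_2 = 5,  λ_3 = 2.7639  (check: sum = 15 = tr ✓).

Step 4 — unit eigenvector for λ_1 ≈ 7.2361: v spans the null space of (Sigma - λ_1 I), whose rows are
  r_1 = (-2.2361, 1, 2),  r_2 = (1, -2.2361, 0),  r_3 = (2, 0, -2.2361).
  v is orthogonal to every row, so take v ∝ r_1 × r_2 = ((1)·(0) - (2)·(-2.2361), (2)·(1) - (-2.2361)·(0), (-2.2361)·(-2.2361) - (1)·(1)) ≈ (4.4721, 2, 4).
  Let u = (4.4721, 2, 4).
  ||u|| = √((4.4721)² + (2)² + (4)²) = √(40) ≈ 6.3246,  v_1 = u/||u|| ≈ (0.7071, 0.3162, 0.6325) (||v_1|| = 1).

λ_1 = 7.2361,  λ_2 = 5,  λ_3 = 2.7639;  v_1 ≈ (0.7071, 0.3162, 0.6325)


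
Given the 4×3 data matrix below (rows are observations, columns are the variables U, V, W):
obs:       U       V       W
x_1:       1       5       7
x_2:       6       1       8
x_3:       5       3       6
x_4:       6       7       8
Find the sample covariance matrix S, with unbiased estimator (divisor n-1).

Step 1 — column means:
  mean(U) = (1 + 6 + 5 + 6) / 4 = 18/4 = 4.5
  mean(V) = (5 + 1 + 3 + 7) / 4 = 16/4 = 4
  mean(W) = (7 + 8 + 6 + 8) / 4 = 29/4 = 7.25

Step 2 — sample covariance S[i,j] = (1/(n-1)) · Σ_k (x_{k,i} - mean_i) · (x_{k,j} - mean_j), with n-1 = 3.
  S[U,U] = ((-3.5)·(-3.5) + (1.5)·(1.5) + (0.5)·(0.5) + (1.5)·(1.5)) / 3 = 17/3 = 5.6667
  S[U,V] = ((-3.5)·(1) + (1.5)·(-3) + (0.5)·(-1) + (1.5)·(3)) / 3 = -4/3 = -1.3333
  S[U,W] = ((-3.5)·(-0.25) + (1.5)·(0.75) + (0.5)·(-1.25) + (1.5)·(0.75)) / 3 = 2.5/3 = 0.8333
  S[V,V] = ((1)·(1) + (-3)·(-3) + (-1)·(-1) + (3)·(3)) / 3 = 20/3 = 6.6667
  S[V,W] = ((1)·(-0.25) + (-3)·(0.75) + (-1)·(-1.25) + (3)·(0.75)) / 3 = 1/3 = 0.3333
  S[W,W] = ((-0.25)·(-0.25) + (0.75)·(0.75) + (-1.25)·(-1.25) + (0.75)·(0.75)) / 3 = 2.75/3 = 0.9167

S is symmetric (S[j,i] = S[i,j]). Assembling:

S = [[5.6667, -1.3333, 0.8333],
 [-1.3333, 6.6667, 0.3333],
 [0.8333, 0.3333, 0.9167]]


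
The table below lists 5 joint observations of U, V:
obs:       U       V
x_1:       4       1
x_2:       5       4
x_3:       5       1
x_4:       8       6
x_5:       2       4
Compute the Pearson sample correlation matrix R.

Step 1 — column means:
  mean(U) = (4 + 5 + 5 + 8 + 2) / 5 = 24/5 = 4.8
  mean(V) = (1 + 4 + 1 + 6 + 4) / 5 = 16/5 = 3.2

Step 2 — sample variances and covariances s[i,j] = (1/(n-1)) · Σ_k (x_{k,i} - mean_i) · (x_{k,j} - mean_j), with n-1 = 4:
  s[U,U] = ((-0.8)·(-0.8) + (0.2)·(0.2) + (0.2)·(0.2) + (3.2)·(3.2) + (-2.8)·(-2.8)) / 4 = 18.8/4 = 4.7
  s[U,V] = ((-0.8)·(-2.2) + (0.2)·(0.8) + (0.2)·(-2.2) + (3.2)·(2.8) + (-2.8)·(0.8)) / 4 = 8.2/4 = 2.05
  s[V,V] = ((-2.2)·(-2.2) + (0.8)·(0.8) + (-2.2)·(-2.2) + (2.8)·(2.8) + (0.8)·(0.8)) / 4 = 18.8/4 = 4.7
  Sample standard deviations s_i = √(s[i,i]):
  s(U) = √(4.7) = 2.1679
  s(V) = √(4.7) = 2.1679

Step 3 — r_{ij} = s_{ij} / (s_i · s_j):
  r[U,U] = 1 (diagonal).
  r[U,V] = 2.05 / (2.1679 · 2.1679) = 2.05 / 4.7 = 0.4362
  r[V,V] = 1 (diagonal).

R is symmetric with unit diagonal. Assembling:

R = [[1, 0.4362],
 [0.4362, 1]]


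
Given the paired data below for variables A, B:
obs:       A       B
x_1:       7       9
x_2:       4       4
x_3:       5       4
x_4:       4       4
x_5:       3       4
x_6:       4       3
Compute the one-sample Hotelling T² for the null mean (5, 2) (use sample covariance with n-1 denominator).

Step 1 — sample mean vector:
  mean(A) = (7 + 4 + 5 + 4 + 3 + 4) / 6 = 27/6 = 4.5
  mean(B) = (9 + 4 + 4 + 4 + 4 + 3) / 6 = 28/6 = 4.6667
  x̄ = (4.5, 4.6667),  deviation x̄ - mu_0 = (4.5, 4.6667) - (5, 2) = (-0.5, 2.6667).

Step 2 — sample covariance matrix, S[i,j] = (1/(n-1)) · Σ_k (x_{k,i} - mean_i) · (x_{k,j} - mean_j), divisor n-1 = 5:
  S[A,A] = ((2.5)·(2.5) + (-0.5)·(-0.5) + (0.5)·(0.5) + (-0.5)·(-0.5) + (-1.5)·(-1.5) + (-0.5)·(-0.5)) / 5 = 9.5/5 = 1.9
  S[A,B] = ((2.5)·(4.3333) + (-0.5)·(-0.6667) + (0.5)·(-0.6667) + (-0.5)·(-0.6667) + (-1.5)·(-0.6667) + (-0.5)·(-1.6667)) / 5 = 13/5 = 2.6
  S[B,B] = ((4.3333)·(4.3333) + (-0.6667)·(-0.6667) + (-0.6667)·(-0.6667) + (-0.6667)·(-0.6667) + (-0.6667)·(-0.6667) + (-1.6667)·(-1.6667)) / 5 = 23.3333/5 = 4.6667
  S = [[1.9, 2.6],
 [2.6, 4.6667]].

Step 3 — invert S. det(S) = 1.9·4.6667 - (2.6)² = 2.1067.
  S^{-1} = (1/det) · [[d, -b], [-b, a]] = [[2.2152, -1.2342],
 [-1.2342, 0.9019]].

Step 4 — quadratic form (x̄ - mu_0)^T · S^{-1} · (x̄ - mu_0):
  S^{-1} · (x̄ - mu_0) = (-4.3987, 3.0222),
  (x̄ - mu_0)^T · [...] = (-0.5)·(-4.3987) + (2.6667)·(3.0222) = 10.2584.

Step 5 — scale by n: T² = 6 · 10.2584 = 61.5506.

T² ≈ 61.5506


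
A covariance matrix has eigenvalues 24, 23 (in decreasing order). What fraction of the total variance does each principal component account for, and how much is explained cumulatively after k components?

Step 1 — total variance = trace(Sigma) = Σ λ_i = 24 + 23 = 47.

Step 2 — fraction explained by component i = λ_i / Σ λ:
  PC1: 24/47 = 0.5106
  PC2: 23/47 = 0.4894

Step 3 — cumulative fraction after k components = (λ_1 + ... + λ_k) / Σ λ:
  k = 1: 24/47 = 0.5106
  k = 2: (24 + 23)/47 = 47/47 = 1

Summary (fraction, with percent):

explained: PC1 0.5106 (51.06%), PC2 0.4894 (48.94%);  cumulative: 0.5106, 1


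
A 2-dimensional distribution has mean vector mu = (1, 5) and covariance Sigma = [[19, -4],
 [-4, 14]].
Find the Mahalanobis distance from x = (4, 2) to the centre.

Step 1 — centre the observation: (x - mu) = (3, -3).

Step 2 — invert Sigma. det(Sigma) = 19·14 - (-4)² = 250.
  Sigma^{-1} = (1/det) · [[d, -b], [-b, a]] = [[0.056, 0.016],
 [0.016, 0.076]].

Step 3 — form the quadratic (x - mu)^T · Sigma^{-1} · (x - mu):
  Sigma^{-1} · (x - mu) = (0.12, -0.18).
  (x - mu)^T · [Sigma^{-1} · (x - mu)] = (3)·(0.12) + (-3)·(-0.18) = 0.9.

Step 4 — take square root: d = √(0.9) ≈ 0.9487.

d(x, mu) = √(0.9) ≈ 0.9487


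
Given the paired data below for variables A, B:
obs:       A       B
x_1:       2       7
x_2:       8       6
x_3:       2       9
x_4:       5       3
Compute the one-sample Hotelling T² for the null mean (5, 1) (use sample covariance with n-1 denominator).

Step 1 — sample mean vector:
  mean(A) = (2 + 8 + 2 + 5) / 4 = 17/4 = 4.25
  mean(B) = (7 + 6 + 9 + 3) / 4 = 25/4 = 6.25
  x̄ = (4.25, 6.25),  deviation x̄ - mu_0 = (4.25, 6.25) - (5, 1) = (-0.75, 5.25).

Step 2 — sample covariance matrix, S[i,j] = (1/(n-1)) · Σ_k (x_{k,i} - mean_i) · (x_{k,j} - mean_j), divisor n-1 = 3:
  S[A,A] = ((-2.25)·(-2.25) + (3.75)·(3.75) + (-2.25)·(-2.25) + (0.75)·(0.75)) / 3 = 24.75/3 = 8.25
  S[A,B] = ((-2.25)·(0.75) + (3.75)·(-0.25) + (-2.25)·(2.75) + (0.75)·(-3.25)) / 3 = -11.25/3 = -3.75
  S[B,B] = ((0.75)·(0.75) + (-0.25)·(-0.25) + (2.75)·(2.75) + (-3.25)·(-3.25)) / 3 = 18.75/3 = 6.25
  S = [[8.25, -3.75],
 [-3.75, 6.25]].

Step 3 — invert S. det(S) = 8.25·6.25 - (-3.75)² = 37.5.
  S^{-1} = (1/det) · [[d, -b], [-b, a]] = [[0.1667, 0.1],
 [0.1, 0.22]].

Step 4 — quadratic form (x̄ - mu_0)^T · S^{-1} · (x̄ - mu_0):
  S^{-1} · (x̄ - mu_0) = (0.4, 1.08),
  (x̄ - mu_0)^T · [...] = (-0.75)·(0.4) + (5.25)·(1.08) = 5.37.

Step 5 — scale by n: T² = 4 · 5.37 = 21.48.

T² ≈ 21.48


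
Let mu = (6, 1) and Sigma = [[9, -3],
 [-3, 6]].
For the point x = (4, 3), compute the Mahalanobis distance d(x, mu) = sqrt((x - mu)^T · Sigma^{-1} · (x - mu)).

Step 1 — centre the observation: (x - mu) = (-2, 2).

Step 2 — invert Sigma. det(Sigma) = 9·6 - (-3)² = 45.
  Sigma^{-1} = (1/det) · [[d, -b], [-b, a]] = [[0.1333, 0.0667],
 [0.0667, 0.2]].

Step 3 — form the quadratic (x - mu)^T · Sigma^{-1} · (x - mu):
  Sigma^{-1} · (x - mu) = (-0.1333, 0.2667).
  (x - mu)^T · [Sigma^{-1} · (x - mu)] = (-2)·(-0.1333) + (2)·(0.2667) = 0.8.

Step 4 — take square root: d = √(0.8) ≈ 0.8944.

d(x, mu) = √(0.8) ≈ 0.8944


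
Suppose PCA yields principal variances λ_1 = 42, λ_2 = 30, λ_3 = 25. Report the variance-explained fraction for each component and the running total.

Step 1 — total variance = trace(Sigma) = Σ λ_i = 42 + 30 + 25 = 97.

Step 2 — fraction explained by component i = λ_i / Σ λ:
  PC1: 42/97 = 0.433
  PC2: 30/97 = 0.3093
  PC3: 25/97 = 0.2577

Step 3 — cumulative fraction after k components = (λ_1 + ... + λ_k) / Σ λ:
  k = 1: 42/97 = 0.433
  k = 2: (42 + 30)/97 = 72/97 = 0.7423
  k = 3: (42 + 30 + 25)/97 = 97/97 = 1

Summary (fraction, with percent):

explained: PC1 0.433 (43.3%), PC2 0.3093 (30.93%), PC3 0.2577 (25.77%);  cumulative: 0.433, 0.7423, 1


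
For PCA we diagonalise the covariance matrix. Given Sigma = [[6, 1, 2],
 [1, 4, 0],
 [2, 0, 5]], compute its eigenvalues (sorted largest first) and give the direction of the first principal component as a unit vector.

Step 1 — characteristic polynomial p(λ) = det(λI - Sigma) = λ³ - tr·λ² + c_1·λ - det, where tr = trace, c_1 = sum of the principal 2×2 minors, det = det(Sigma):
  tr = 6 + 4 + 5 = 15,
  c_1 = (6·4 - (1)²) + (6·5 - (2)²) + (4·5 - (0)²) = 23 + 26 + 20 = 69,
  det = 6·(4·5 - (0)²) - (1)·((1)·5 - (0)·(2)) + (2)·((1)·(0) - 4·(2)) = 6·(20) - (1)·(5) + (2)·(-8) = 99.
  So p(λ) = λ³ - 15λ² + 69λ - 99.
Step 2 — look for an integer root (rational root theorem: any rational root is an integer divisor of 99). Testing λ = 3:
  p(3) = 27 - 135 + 207 - 99 = 0  ✓
  Dividing out (λ - 3): p(λ) = (λ - 3)(λ² - 12λ + 33).
Step 3 — remaining eigenvalues from the quadratic λ² - 12λ + 33 = 0:
  Δ = 12² - 4·33 = 144 - 132 = 12,  λ = (12 ± √12)/2 = (12 ± 3.4641)/2 ≈ 7.7321 or 4.2679.
  Sorted: λ_1 = 7.7321,  λ_2 = 4.2679,  λ_3 = 3  (check: sum = 15 = tr ✓).

Step 4 — unit eigenvector for λ_1 ≈ 7.7321: v spans the null space of (Sigma - λ_1 I), whose rows are
  r_1 = (-1.7321, 1, 2),  r_2 = (1, -3.7321, 0),  r_3 = (2, 0, -2.7321).
  v is orthogonal to every row, so take v ∝ r_1 × r_2 = ((1)·(0) - (2)·(-3.7321), (2)·(1) - (-1.7321)·(0), (-1.7321)·(-3.7321) - (1)·(1)) ≈ (7.4641, 2, 5.4641).
  Let u = (7.4641, 2, 5.4641).
  ||u|| = √((7.4641)² + (2)² + (5.4641)²) = √(89.5692) ≈ 9.4641,  v_1 = u/||u|| ≈ (0.7887, 0.2113, 0.5774) (||v_1|| = 1).

λ_1 = 7.7321,  λ_2 = 4.2679,  λ_3 = 3;  v_1 ≈ (0.7887, 0.2113, 0.5774)


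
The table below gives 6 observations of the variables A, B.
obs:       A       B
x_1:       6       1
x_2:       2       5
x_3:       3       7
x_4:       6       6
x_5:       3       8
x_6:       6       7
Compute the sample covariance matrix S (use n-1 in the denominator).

Step 1 — column means:
  mean(A) = (6 + 2 + 3 + 6 + 3 + 6) / 6 = 26/6 = 4.3333
  mean(B) = (1 + 5 + 7 + 6 + 8 + 7) / 6 = 34/6 = 5.6667

Step 2 — sample covariance S[i,j] = (1/(n-1)) · Σ_k (x_{k,i} - mean_i) · (x_{k,j} - mean_j), with n-1 = 5.
  S[A,A] = ((1.6667)·(1.6667) + (-2.3333)·(-2.3333) + (-1.3333)·(-1.3333) + (1.6667)·(1.6667) + (-1.3333)·(-1.3333) + (1.6667)·(1.6667)) / 5 = 17.3333/5 = 3.4667
  S[A,B] = ((1.6667)·(-4.6667) + (-2.3333)·(-0.6667) + (-1.3333)·(1.3333) + (1.6667)·(0.3333) + (-1.3333)·(2.3333) + (1.6667)·(1.3333)) / 5 = -8.3333/5 = -1.6667
  S[B,B] = ((-4.6667)·(-4.6667) + (-0.6667)·(-0.6667) + (1.3333)·(1.3333) + (0.3333)·(0.3333) + (2.3333)·(2.3333) + (1.3333)·(1.3333)) / 5 = 31.3333/5 = 6.2667

S is symmetric (S[j,i] = S[i,j]). Assembling:

S = [[3.4667, -1.6667],
 [-1.6667, 6.2667]]


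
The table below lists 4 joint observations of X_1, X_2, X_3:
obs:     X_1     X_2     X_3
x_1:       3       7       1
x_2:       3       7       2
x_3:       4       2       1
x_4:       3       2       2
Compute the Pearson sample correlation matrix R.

Step 1 — column means:
  mean(X_1) = (3 + 3 + 4 + 3) / 4 = 13/4 = 3.25
  mean(X_2) = (7 + 7 + 2 + 2) / 4 = 18/4 = 4.5
  mean(X_3) = (1 + 2 + 1 + 2) / 4 = 6/4 = 1.5

Step 2 — sample variances and covariances s[i,j] = (1/(n-1)) · Σ_k (x_{k,i} - mean_i) · (x_{k,j} - mean_j), with n-1 = 3:
  s[X_1,X_1] = ((-0.25)·(-0.25) + (-0.25)·(-0.25) + (0.75)·(0.75) + (-0.25)·(-0.25)) / 3 = 0.75/3 = 0.25
  s[X_1,X_2] = ((-0.25)·(2.5) + (-0.25)·(2.5) + (0.75)·(-2.5) + (-0.25)·(-2.5)) / 3 = -2.5/3 = -0.8333
  s[X_1,X_3] = ((-0.25)·(-0.5) + (-0.25)·(0.5) + (0.75)·(-0.5) + (-0.25)·(0.5)) / 3 = -0.5/3 = -0.1667
  s[X_2,X_2] = ((2.5)·(2.5) + (2.5)·(2.5) + (-2.5)·(-2.5) + (-2.5)·(-2.5)) / 3 = 25/3 = 8.3333
  s[X_2,X_3] = ((2.5)·(-0.5) + (2.5)·(0.5) + (-2.5)·(-0.5) + (-2.5)·(0.5)) / 3 = 0/3 = 0
  s[X_3,X_3] = ((-0.5)·(-0.5) + (0.5)·(0.5) + (-0.5)·(-0.5) + (0.5)·(0.5)) / 3 = 1/3 = 0.3333
  Sample standard deviations s_i = √(s[i,i]):
  s(X_1) = √(0.25) = 0.5
  s(X_2) = √(8.3333) = 2.8868
  s(X_3) = √(0.3333) = 0.5774

Step 3 — r_{ij} = s_{ij} / (s_i · s_j):
  r[X_1,X_1] = 1 (diagonal).
  r[X_1,X_2] = -0.8333 / (0.5 · 2.8868) = -0.8333 / 1.4434 = -0.5774
  r[X_1,X_3] = -0.1667 / (0.5 · 0.5774) = -0.1667 / 0.2887 = -0.5774
  r[X_2,X_2] = 1 (diagonal).
  r[X_2,X_3] = 0 / (2.8868 · 0.5774) = 0 / 1.6667 = 0
  r[X_3,X_3] = 1 (diagonal).

R is symmetric with unit diagonal. Assembling:

R = [[1, -0.5774, -0.5774],
 [-0.5774, 1, 0],
 [-0.5774, 0, 1]]


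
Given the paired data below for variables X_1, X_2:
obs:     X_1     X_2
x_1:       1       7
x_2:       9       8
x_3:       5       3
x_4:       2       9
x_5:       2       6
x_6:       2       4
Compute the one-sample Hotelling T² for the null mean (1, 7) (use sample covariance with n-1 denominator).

Step 1 — sample mean vector:
  mean(X_1) = (1 + 9 + 5 + 2 + 2 + 2) / 6 = 21/6 = 3.5
  mean(X_2) = (7 + 8 + 3 + 9 + 6 + 4) / 6 = 37/6 = 6.1667
  x̄ = (3.5, 6.1667),  deviation x̄ - mu_0 = (3.5, 6.1667) - (1, 7) = (2.5, -0.8333).

Step 2 — sample covariance matrix, S[i,j] = (1/(n-1)) · Σ_k (x_{k,i} - mean_i) · (x_{k,j} - mean_j), divisor n-1 = 5:
  S[X_1,X_1] = ((-2.5)·(-2.5) + (5.5)·(5.5) + (1.5)·(1.5) + (-1.5)·(-1.5) + (-1.5)·(-1.5) + (-1.5)·(-1.5)) / 5 = 45.5/5 = 9.1
  S[X_1,X_2] = ((-2.5)·(0.8333) + (5.5)·(1.8333) + (1.5)·(-3.1667) + (-1.5)·(2.8333) + (-1.5)·(-0.1667) + (-1.5)·(-2.1667)) / 5 = 2.5/5 = 0.5
  S[X_2,X_2] = ((0.8333)·(0.8333) + (1.8333)·(1.8333) + (-3.1667)·(-3.1667) + (2.8333)·(2.8333) + (-0.1667)·(-0.1667) + (-2.1667)·(-2.1667)) / 5 = 26.8333/5 = 5.3667
  S = [[9.1, 0.5],
 [0.5, 5.3667]].

Step 3 — invert S. det(S) = 9.1·5.3667 - (0.5)² = 48.5867.
  S^{-1} = (1/det) · [[d, -b], [-b, a]] = [[0.1105, -0.0103],
 [-0.0103, 0.1873]].

Step 4 — quadratic form (x̄ - mu_0)^T · S^{-1} · (x̄ - mu_0):
  S^{-1} · (x̄ - mu_0) = (0.2847, -0.1818),
  (x̄ - mu_0)^T · [...] = (2.5)·(0.2847) + (-0.8333)·(-0.1818) = 0.8633.

Step 5 — scale by n: T² = 6 · 0.8633 = 5.1797.

T² ≈ 5.1797


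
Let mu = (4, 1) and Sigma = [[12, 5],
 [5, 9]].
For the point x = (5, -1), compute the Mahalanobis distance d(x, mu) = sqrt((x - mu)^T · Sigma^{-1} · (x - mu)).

Step 1 — centre the observation: (x - mu) = (1, -2).

Step 2 — invert Sigma. det(Sigma) = 12·9 - (5)² = 83.
  Sigma^{-1} = (1/det) · [[d, -b], [-b, a]] = [[0.1084, -0.0602],
 [-0.0602, 0.1446]].

Step 3 — form the quadratic (x - mu)^T · Sigma^{-1} · (x - mu):
  Sigma^{-1} · (x - mu) = (0.2289, -0.3494).
  (x - mu)^T · [Sigma^{-1} · (x - mu)] = (1)·(0.2289) + (-2)·(-0.3494) = 0.9277.

Step 4 — take square root: d = √(0.9277) ≈ 0.9632.

d(x, mu) = √(0.9277) ≈ 0.9632


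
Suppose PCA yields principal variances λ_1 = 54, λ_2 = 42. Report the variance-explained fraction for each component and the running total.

Step 1 — total variance = trace(Sigma) = Σ λ_i = 54 + 42 = 96.

Step 2 — fraction explained by component i = λ_i / Σ λ:
  PC1: 54/96 = 0.5625
  PC2: 42/96 = 0.4375

Step 3 — cumulative fraction after k components = (λ_1 + ... + λ_k) / Σ λ:
  k = 1: 54/96 = 0.5625
  k = 2: (54 + 42)/96 = 96/96 = 1

Summary (fraction, with percent):

explained: PC1 0.5625 (56.25%), PC2 0.4375 (43.75%);  cumulative: 0.5625, 1


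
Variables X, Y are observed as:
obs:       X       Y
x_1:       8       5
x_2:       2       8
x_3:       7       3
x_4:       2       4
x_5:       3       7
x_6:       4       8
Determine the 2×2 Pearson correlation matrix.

Step 1 — column means:
  mean(X) = (8 + 2 + 7 + 2 + 3 + 4) / 6 = 26/6 = 4.3333
  mean(Y) = (5 + 8 + 3 + 4 + 7 + 8) / 6 = 35/6 = 5.8333

Step 2 — sample variances and covariances s[i,j] = (1/(n-1)) · Σ_k (x_{k,i} - mean_i) · (x_{k,j} - mean_j), with n-1 = 5:
  s[X,X] = ((3.6667)·(3.6667) + (-2.3333)·(-2.3333) + (2.6667)·(2.6667) + (-2.3333)·(-2.3333) + (-1.3333)·(-1.3333) + (-0.3333)·(-0.3333)) / 5 = 33.3333/5 = 6.6667
  s[X,Y] = ((3.6667)·(-0.8333) + (-2.3333)·(2.1667) + (2.6667)·(-2.8333) + (-2.3333)·(-1.8333) + (-1.3333)·(1.1667) + (-0.3333)·(2.1667)) / 5 = -13.6667/5 = -2.7333
  s[Y,Y] = ((-0.8333)·(-0.8333) + (2.1667)·(2.1667) + (-2.8333)·(-2.8333) + (-1.8333)·(-1.8333) + (1.1667)·(1.1667) + (2.1667)·(2.1667)) / 5 = 22.8333/5 = 4.5667
  Sample standard deviations s_i = √(s[i,i]):
  s(X) = √(6.6667) = 2.582
  s(Y) = √(4.5667) = 2.137

Step 3 — r_{ij} = s_{ij} / (s_i · s_j):
  r[X,X] = 1 (diagonal).
  r[X,Y] = -2.7333 / (2.582 · 2.137) = -2.7333 / 5.5176 = -0.4954
  r[Y,Y] = 1 (diagonal).

R is symmetric with unit diagonal. Assembling:

R = [[1, -0.4954],
 [-0.4954, 1]]


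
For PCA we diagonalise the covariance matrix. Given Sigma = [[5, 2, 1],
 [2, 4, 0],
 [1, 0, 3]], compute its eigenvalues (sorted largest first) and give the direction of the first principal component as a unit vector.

Step 1 — characteristic polynomial p(λ) = det(λI - Sigma) = λ³ - tr·λ² + c_1·λ - det, where tr = trace, c_1 = sum of the principal 2×2 minors, det = det(Sigma):
  tr = 5 + 4 + 3 = 12,
  c_1 = (5·4 - (2)²) + (5·3 - (1)²) + (4·3 - (0)²) = 16 + 14 + 12 = 42,
  det = 5·(4·3 - (0)²) - (2)·((2)·3 - (0)·(1)) + (1)·((2)·(0) - 4·(1)) = 5·(12) - (2)·(6) + (1)·(-4) = 44.
  So p(λ) = λ³ - 12λ² + 42λ - 44.
Step 2 — look for an integer root (rational root theorem: any rational root is an integer divisor of 44). Testing λ = 2:
  p(2) = 8 - 48 + 84 - 44 = 0  ✓
  Dividing out (λ - 2): p(λ) = (λ - 2)(λ² - 10λ + 22).
Step 3 — remaining eigenvalues from the quadratic λ² - 10λ + 22 = 0:
  Δ = 10² - 4·22 = 100 - 88 = 12,  λ = (10 ± √12)/2 = (10 ± 3.4641)/2 ≈ 6.7321 or 3.2679.
  Sorted: λ_1 = 6.7321,  λ_2 = 3.2679,  λ_3 = 2  (check: sum = 12 = tr ✓).

Step 4 — unit eigenvector for λ_1 ≈ 6.7321: v spans the null space of (Sigma - λ_1 I), whose rows are
  r_1 = (-1.7321, 2, 1),  r_2 = (2, -2.7321, 0),  r_3 = (1, 0, -3.7321).
  v is orthogonal to every row, so take v ∝ r_1 × r_2 = ((2)·(0) - (1)·(-2.7321), (1)·(2) - (-1.7321)·(0), (-1.7321)·(-2.7321) - (2)·(2)) ≈ (2.7321, 2, 0.7321).
  Let u = (2.7321, 2, 0.7321).
  ||u|| = √((2.7321)² + (2)² + (0.7321)²) = √(12) ≈ 3.4641,  v_1 = u/||u|| ≈ (0.7887, 0.5774, 0.2113) (||v_1|| = 1).

λ_1 = 6.7321,  λ_2 = 3.2679,  λ_3 = 2;  v_1 ≈ (0.7887, 0.5774, 0.2113)


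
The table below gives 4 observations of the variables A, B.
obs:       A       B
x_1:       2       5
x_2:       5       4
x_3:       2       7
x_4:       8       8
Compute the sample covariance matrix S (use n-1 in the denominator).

Step 1 — column means:
  mean(A) = (2 + 5 + 2 + 8) / 4 = 17/4 = 4.25
  mean(B) = (5 + 4 + 7 + 8) / 4 = 24/4 = 6

Step 2 — sample covariance S[i,j] = (1/(n-1)) · Σ_k (x_{k,i} - mean_i) · (x_{k,j} - mean_j), with n-1 = 3.
  S[A,A] = ((-2.25)·(-2.25) + (0.75)·(0.75) + (-2.25)·(-2.25) + (3.75)·(3.75)) / 3 = 24.75/3 = 8.25
  S[A,B] = ((-2.25)·(-1) + (0.75)·(-2) + (-2.25)·(1) + (3.75)·(2)) / 3 = 6/3 = 2
  S[B,B] = ((-1)·(-1) + (-2)·(-2) + (1)·(1) + (2)·(2)) / 3 = 10/3 = 3.3333

S is symmetric (S[j,i] = S[i,j]). Assembling:

S = [[8.25, 2],
 [2, 3.3333]]


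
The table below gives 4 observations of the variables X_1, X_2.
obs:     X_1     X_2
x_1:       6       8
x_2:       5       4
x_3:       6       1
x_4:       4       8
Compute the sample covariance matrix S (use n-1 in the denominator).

Step 1 — column means:
  mean(X_1) = (6 + 5 + 6 + 4) / 4 = 21/4 = 5.25
  mean(X_2) = (8 + 4 + 1 + 8) / 4 = 21/4 = 5.25

Step 2 — sample covariance S[i,j] = (1/(n-1)) · Σ_k (x_{k,i} - mean_i) · (x_{k,j} - mean_j), with n-1 = 3.
  S[X_1,X_1] = ((0.75)·(0.75) + (-0.25)·(-0.25) + (0.75)·(0.75) + (-1.25)·(-1.25)) / 3 = 2.75/3 = 0.9167
  S[X_1,X_2] = ((0.75)·(2.75) + (-0.25)·(-1.25) + (0.75)·(-4.25) + (-1.25)·(2.75)) / 3 = -4.25/3 = -1.4167
  S[X_2,X_2] = ((2.75)·(2.75) + (-1.25)·(-1.25) + (-4.25)·(-4.25) + (2.75)·(2.75)) / 3 = 34.75/3 = 11.5833

S is symmetric (S[j,i] = S[i,j]). Assembling:

S = [[0.9167, -1.4167],
 [-1.4167, 11.5833]]


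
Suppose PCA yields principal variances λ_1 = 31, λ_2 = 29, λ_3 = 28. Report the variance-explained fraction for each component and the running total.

Step 1 — total variance = trace(Sigma) = Σ λ_i = 31 + 29 + 28 = 88.

Step 2 — fraction explained by component i = λ_i / Σ λ:
  PC1: 31/88 = 0.3523
  PC2: 29/88 = 0.3295
  PC3: 28/88 = 0.3182

Step 3 — cumulative fraction after k components = (λ_1 + ... + λ_k) / Σ λ:
  k = 1: 31/88 = 0.3523
  k = 2: (31 + 29)/88 = 60/88 = 0.6818
  k = 3: (31 + 29 + 28)/88 = 88/88 = 1

Summary (fraction, with percent):

explained: PC1 0.3523 (35.23%), PC2 0.3295 (32.95%), PC3 0.3182 (31.82%);  cumulative: 0.3523, 0.6818, 1


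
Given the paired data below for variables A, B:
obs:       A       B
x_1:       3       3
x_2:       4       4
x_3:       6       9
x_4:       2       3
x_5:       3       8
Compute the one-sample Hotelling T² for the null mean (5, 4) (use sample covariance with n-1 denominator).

Step 1 — sample mean vector:
  mean(A) = (3 + 4 + 6 + 2 + 3) / 5 = 18/5 = 3.6
  mean(B) = (3 + 4 + 9 + 3 + 8) / 5 = 27/5 = 5.4
  x̄ = (3.6, 5.4),  deviation x̄ - mu_0 = (3.6, 5.4) - (5, 4) = (-1.4, 1.4).

Step 2 — sample covariance matrix, S[i,j] = (1/(n-1)) · Σ_k (x_{k,i} - mean_i) · (x_{k,j} - mean_j), divisor n-1 = 4:
  S[A,A] = ((-0.6)·(-0.6) + (0.4)·(0.4) + (2.4)·(2.4) + (-1.6)·(-1.6) + (-0.6)·(-0.6)) / 4 = 9.2/4 = 2.3
  S[A,B] = ((-0.6)·(-2.4) + (0.4)·(-1.4) + (2.4)·(3.6) + (-1.6)·(-2.4) + (-0.6)·(2.6)) / 4 = 11.8/4 = 2.95
  S[B,B] = ((-2.4)·(-2.4) + (-1.4)·(-1.4) + (3.6)·(3.6) + (-2.4)·(-2.4) + (2.6)·(2.6)) / 4 = 33.2/4 = 8.3
  S = [[2.3, 2.95],
 [2.95, 8.3]].

Step 3 — invert S. det(S) = 2.3·8.3 - (2.95)² = 10.3875.
  S^{-1} = (1/det) · [[d, -b], [-b, a]] = [[0.799, -0.284],
 [-0.284, 0.2214]].

Step 4 — quadratic form (x̄ - mu_0)^T · S^{-1} · (x̄ - mu_0):
  S^{-1} · (x̄ - mu_0) = (-1.5162, 0.7076),
  (x̄ - mu_0)^T · [...] = (-1.4)·(-1.5162) + (1.4)·(0.7076) = 3.1134.

Step 5 — scale by n: T² = 5 · 3.1134 = 15.5668.

T² ≈ 15.5668


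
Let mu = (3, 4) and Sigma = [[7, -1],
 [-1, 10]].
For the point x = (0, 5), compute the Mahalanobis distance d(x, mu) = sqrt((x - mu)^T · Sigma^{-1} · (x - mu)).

Step 1 — centre the observation: (x - mu) = (-3, 1).

Step 2 — invert Sigma. det(Sigma) = 7·10 - (-1)² = 69.
  Sigma^{-1} = (1/det) · [[d, -b], [-b, a]] = [[0.1449, 0.0145],
 [0.0145, 0.1014]].

Step 3 — form the quadratic (x - mu)^T · Sigma^{-1} · (x - mu):
  Sigma^{-1} · (x - mu) = (-0.4203, 0.058).
  (x - mu)^T · [Sigma^{-1} · (x - mu)] = (-3)·(-0.4203) + (1)·(0.058) = 1.3188.

Step 4 — take square root: d = √(1.3188) ≈ 1.1484.

d(x, mu) = √(1.3188) ≈ 1.1484


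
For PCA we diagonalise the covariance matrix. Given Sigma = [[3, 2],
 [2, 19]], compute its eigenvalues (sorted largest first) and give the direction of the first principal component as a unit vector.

Step 1 — characteristic polynomial of 2×2 Sigma:
  det(Sigma - λI) = λ² - trace · λ + det = 0.
  trace = 3 + 19 = 22, det = 3·19 - (2)² = 53.
Step 2 — discriminant:
  Δ = trace² - 4·det = 484 - 212 = 272.
Step 3 — eigenvalues:
  λ = (trace ± √Δ)/2 = (22 ± 16.4924)/2,
  λ_1 = 19.2462,  λ_2 = 2.7538.

Step 4 — unit eigenvector for λ_1: solve (Sigma - λ_1 I)v = 0. First row:
  (3 - 19.2462)·v_x + (2)·v_y = 0, i.e. (-16.2462)·v_x + (2)·v_y = 0,
  so v ∝ (b, λ_1 - a) = (2, 16.2462) = u.
  ||u|| = √((2)² + (16.2462)²) = √(267.9394) ≈ 16.3689,
  v_1 = u/||u|| ≈ (0.1222, 0.9925) (||v_1|| = 1).

λ_1 = 19.2462,  λ_2 = 2.7538;  v_1 ≈ (0.1222, 0.9925)


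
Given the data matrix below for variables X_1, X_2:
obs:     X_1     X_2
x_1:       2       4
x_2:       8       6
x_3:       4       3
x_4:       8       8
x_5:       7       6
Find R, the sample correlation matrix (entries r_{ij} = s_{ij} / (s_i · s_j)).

Step 1 — column means:
  mean(X_1) = (2 + 8 + 4 + 8 + 7) / 5 = 29/5 = 5.8
  mean(X_2) = (4 + 6 + 3 + 8 + 6) / 5 = 27/5 = 5.4

Step 2 — sample variances and covariances s[i,j] = (1/(n-1)) · Σ_k (x_{k,i} - mean_i) · (x_{k,j} - mean_j), with n-1 = 4:
  s[X_1,X_1] = ((-3.8)·(-3.8) + (2.2)·(2.2) + (-1.8)·(-1.8) + (2.2)·(2.2) + (1.2)·(1.2)) / 4 = 28.8/4 = 7.2
  s[X_1,X_2] = ((-3.8)·(-1.4) + (2.2)·(0.6) + (-1.8)·(-2.4) + (2.2)·(2.6) + (1.2)·(0.6)) / 4 = 17.4/4 = 4.35
  s[X_2,X_2] = ((-1.4)·(-1.4) + (0.6)·(0.6) + (-2.4)·(-2.4) + (2.6)·(2.6) + (0.6)·(0.6)) / 4 = 15.2/4 = 3.8
  Sample standard deviations s_i = √(s[i,i]):
  s(X_1) = √(7.2) = 2.6833
  s(X_2) = √(3.8) = 1.9494

Step 3 — r_{ij} = s_{ij} / (s_i · s_j):
  r[X_1,X_1] = 1 (diagonal).
  r[X_1,X_2] = 4.35 / (2.6833 · 1.9494) = 4.35 / 5.2307 = 0.8316
  r[X_2,X_2] = 1 (diagonal).

R is symmetric with unit diagonal. Assembling:

R = [[1, 0.8316],
 [0.8316, 1]]


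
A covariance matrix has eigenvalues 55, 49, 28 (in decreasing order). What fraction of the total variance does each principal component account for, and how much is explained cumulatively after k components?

Step 1 — total variance = trace(Sigma) = Σ λ_i = 55 + 49 + 28 = 132.

Step 2 — fraction explained by component i = λ_i / Σ λ:
  PC1: 55/132 = 0.4167
  PC2: 49/132 = 0.3712
  PC3: 28/132 = 0.2121

Step 3 — cumulative fraction after k components = (λ_1 + ... + λ_k) / Σ λ:
  k = 1: 55/132 = 0.4167
  k = 2: (55 + 49)/132 = 104/132 = 0.7879
  k = 3: (55 + 49 + 28)/132 = 132/132 = 1

Summary (fraction, with percent):

explained: PC1 0.4167 (41.67%), PC2 0.3712 (37.12%), PC3 0.2121 (21.21%);  cumulative: 0.4167, 0.7879, 1


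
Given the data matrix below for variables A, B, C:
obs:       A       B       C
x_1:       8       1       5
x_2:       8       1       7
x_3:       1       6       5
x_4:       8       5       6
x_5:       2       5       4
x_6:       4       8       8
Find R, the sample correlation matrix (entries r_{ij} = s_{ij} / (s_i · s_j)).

Step 1 — column means:
  mean(A) = (8 + 8 + 1 + 8 + 2 + 4) / 6 = 31/6 = 5.1667
  mean(B) = (1 + 1 + 6 + 5 + 5 + 8) / 6 = 26/6 = 4.3333
  mean(C) = (5 + 7 + 5 + 6 + 4 + 8) / 6 = 35/6 = 5.8333

Step 2 — sample variances and covariances s[i,j] = (1/(n-1)) · Σ_k (x_{k,i} - mean_i) · (x_{k,j} - mean_j), with n-1 = 5:
  s[A,A] = ((2.8333)·(2.8333) + (2.8333)·(2.8333) + (-4.1667)·(-4.1667) + (2.8333)·(2.8333) + (-3.1667)·(-3.1667) + (-1.1667)·(-1.1667)) / 5 = 52.8333/5 = 10.5667
  s[A,B] = ((2.8333)·(-3.3333) + (2.8333)·(-3.3333) + (-4.1667)·(1.6667) + (2.8333)·(0.6667) + (-3.1667)·(0.6667) + (-1.1667)·(3.6667)) / 5 = -30.3333/5 = -6.0667
  s[A,C] = ((2.8333)·(-0.8333) + (2.8333)·(1.1667) + (-4.1667)·(-0.8333) + (2.8333)·(0.1667) + (-3.1667)·(-1.8333) + (-1.1667)·(2.1667)) / 5 = 8.1667/5 = 1.6333
  s[B,B] = ((-3.3333)·(-3.3333) + (-3.3333)·(-3.3333) + (1.6667)·(1.6667) + (0.6667)·(0.6667) + (0.6667)·(0.6667) + (3.6667)·(3.6667)) / 5 = 39.3333/5 = 7.8667
  s[B,C] = ((-3.3333)·(-0.8333) + (-3.3333)·(1.1667) + (1.6667)·(-0.8333) + (0.6667)·(0.1667) + (0.6667)·(-1.8333) + (3.6667)·(2.1667)) / 5 = 4.3333/5 = 0.8667
  s[C,C] = ((-0.8333)·(-0.8333) + (1.1667)·(1.1667) + (-0.8333)·(-0.8333) + (0.1667)·(0.1667) + (-1.8333)·(-1.8333) + (2.1667)·(2.1667)) / 5 = 10.8333/5 = 2.1667
  Sample standard deviations s_i = √(s[i,i]):
  s(A) = √(10.5667) = 3.2506
  s(B) = √(7.8667) = 2.8048
  s(C) = √(2.1667) = 1.472

Step 3 — r_{ij} = s_{ij} / (s_i · s_j):
  r[A,A] = 1 (diagonal).
  r[A,B] = -6.0667 / (3.2506 · 2.8048) = -6.0667 / 9.1173 = -0.6654
  r[A,C] = 1.6333 / (3.2506 · 1.472) = 1.6333 / 4.7848 = 0.3414
  r[B,B] = 1 (diagonal).
  r[B,C] = 0.8667 / (2.8048 · 1.472) = 0.8667 / 4.1285 = 0.2099
  r[C,C] = 1 (diagonal).

R is symmetric with unit diagonal. Assembling:

R = [[1, -0.6654, 0.3414],
 [-0.6654, 1, 0.2099],
 [0.3414, 0.2099, 1]]


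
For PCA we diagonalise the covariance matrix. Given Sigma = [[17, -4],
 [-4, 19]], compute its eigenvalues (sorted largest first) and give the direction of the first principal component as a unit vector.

Step 1 — characteristic polynomial of 2×2 Sigma:
  det(Sigma - λI) = λ² - trace · λ + det = 0.
  trace = 17 + 19 = 36, det = 17·19 - (-4)² = 307.
Step 2 — discriminant:
  Δ = trace² - 4·det = 1296 - 1228 = 68.
Step 3 — eigenvalues:
  λ = (trace ± √Δ)/2 = (36 ± 8.2462)/2,
  λ_1 = 22.1231,  λ_2 = 13.8769.

Step 4 — unit eigenvector for λ_1: solve (Sigma - λ_1 I)v = 0. First row:
  (17 - 22.1231)·v_x + (-4)·v_y = 0, i.e. (-5.1231)·v_x + (-4)·v_y = 0,
  so v ∝ (b, λ_1 - a) = (-4, 5.1231); multiply by -1 so the first entry is positive: u = (4, -5.1231).
  ||u|| = √((4)² + (-5.1231)²) = √(42.2462) ≈ 6.4997,
  v_1 = u/||u|| ≈ (0.6154, -0.7882) (||v_1|| = 1).

λ_1 = 22.1231,  λ_2 = 13.8769;  v_1 ≈ (0.6154, -0.7882)


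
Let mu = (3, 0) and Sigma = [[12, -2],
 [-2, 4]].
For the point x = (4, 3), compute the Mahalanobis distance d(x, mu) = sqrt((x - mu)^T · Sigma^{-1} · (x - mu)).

Step 1 — centre the observation: (x - mu) = (1, 3).

Step 2 — invert Sigma. det(Sigma) = 12·4 - (-2)² = 44.
  Sigma^{-1} = (1/det) · [[d, -b], [-b, a]] = [[0.0909, 0.0455],
 [0.0455, 0.2727]].

Step 3 — form the quadratic (x - mu)^T · Sigma^{-1} · (x - mu):
  Sigma^{-1} · (x - mu) = (0.2273, 0.8636).
  (x - mu)^T · [Sigma^{-1} · (x - mu)] = (1)·(0.2273) + (3)·(0.8636) = 2.8182.

Step 4 — take square root: d = √(2.8182) ≈ 1.6787.

d(x, mu) = √(2.8182) ≈ 1.6787


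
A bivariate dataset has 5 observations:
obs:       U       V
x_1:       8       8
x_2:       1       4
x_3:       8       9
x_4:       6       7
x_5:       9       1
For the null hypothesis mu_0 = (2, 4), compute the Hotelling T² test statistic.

Step 1 — sample mean vector:
  mean(U) = (8 + 1 + 8 + 6 + 9) / 5 = 32/5 = 6.4
  mean(V) = (8 + 4 + 9 + 7 + 1) / 5 = 29/5 = 5.8
  x̄ = (6.4, 5.8),  deviation x̄ - mu_0 = (6.4, 5.8) - (2, 4) = (4.4, 1.8).

Step 2 — sample covariance matrix, S[i,j] = (1/(n-1)) · Σ_k (x_{k,i} - mean_i) · (x_{k,j} - mean_j), divisor n-1 = 4:
  S[U,U] = ((1.6)·(1.6) + (-5.4)·(-5.4) + (1.6)·(1.6) + (-0.4)·(-0.4) + (2.6)·(2.6)) / 4 = 41.2/4 = 10.3
  S[U,V] = ((1.6)·(2.2) + (-5.4)·(-1.8) + (1.6)·(3.2) + (-0.4)·(1.2) + (2.6)·(-4.8)) / 4 = 5.4/4 = 1.35
  S[V,V] = ((2.2)·(2.2) + (-1.8)·(-1.8) + (3.2)·(3.2) + (1.2)·(1.2) + (-4.8)·(-4.8)) / 4 = 42.8/4 = 10.7
  S = [[10.3, 1.35],
 [1.35, 10.7]].

Step 3 — invert S. det(S) = 10.3·10.7 - (1.35)² = 108.3875.
  S^{-1} = (1/det) · [[d, -b], [-b, a]] = [[0.0987, -0.0125],
 [-0.0125, 0.095]].

Step 4 — quadratic form (x̄ - mu_0)^T · S^{-1} · (x̄ - mu_0):
  S^{-1} · (x̄ - mu_0) = (0.4119, 0.1162),
  (x̄ - mu_0)^T · [...] = (4.4)·(0.4119) + (1.8)·(0.1162) = 2.0218.

Step 5 — scale by n: T² = 5 · 2.0218 = 10.1091.

T² ≈ 10.1091


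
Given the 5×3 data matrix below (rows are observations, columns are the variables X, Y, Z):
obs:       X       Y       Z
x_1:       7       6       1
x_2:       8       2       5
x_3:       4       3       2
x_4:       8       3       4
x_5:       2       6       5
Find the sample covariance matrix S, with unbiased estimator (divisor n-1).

Step 1 — column means:
  mean(X) = (7 + 8 + 4 + 8 + 2) / 5 = 29/5 = 5.8
  mean(Y) = (6 + 2 + 3 + 3 + 6) / 5 = 20/5 = 4
  mean(Z) = (1 + 5 + 2 + 4 + 5) / 5 = 17/5 = 3.4

Step 2 — sample covariance S[i,j] = (1/(n-1)) · Σ_k (x_{k,i} - mean_i) · (x_{k,j} - mean_j), with n-1 = 4.
  S[X,X] = ((1.2)·(1.2) + (2.2)·(2.2) + (-1.8)·(-1.8) + (2.2)·(2.2) + (-3.8)·(-3.8)) / 4 = 28.8/4 = 7.2
  S[X,Y] = ((1.2)·(2) + (2.2)·(-2) + (-1.8)·(-1) + (2.2)·(-1) + (-3.8)·(2)) / 4 = -10/4 = -2.5
  S[X,Z] = ((1.2)·(-2.4) + (2.2)·(1.6) + (-1.8)·(-1.4) + (2.2)·(0.6) + (-3.8)·(1.6)) / 4 = -1.6/4 = -0.4
  S[Y,Y] = ((2)·(2) + (-2)·(-2) + (-1)·(-1) + (-1)·(-1) + (2)·(2)) / 4 = 14/4 = 3.5
  S[Y,Z] = ((2)·(-2.4) + (-2)·(1.6) + (-1)·(-1.4) + (-1)·(0.6) + (2)·(1.6)) / 4 = -4/4 = -1
  S[Z,Z] = ((-2.4)·(-2.4) + (1.6)·(1.6) + (-1.4)·(-1.4) + (0.6)·(0.6) + (1.6)·(1.6)) / 4 = 13.2/4 = 3.3

S is symmetric (S[j,i] = S[i,j]). Assembling:

S = [[7.2, -2.5, -0.4],
 [-2.5, 3.5, -1],
 [-0.4, -1, 3.3]]


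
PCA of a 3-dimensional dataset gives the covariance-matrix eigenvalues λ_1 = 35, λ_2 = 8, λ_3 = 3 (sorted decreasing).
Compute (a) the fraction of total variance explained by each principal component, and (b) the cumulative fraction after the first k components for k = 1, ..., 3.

Step 1 — total variance = trace(Sigma) = Σ λ_i = 35 + 8 + 3 = 46.

Step 2 — fraction explained by component i = λ_i / Σ λ:
  PC1: 35/46 = 0.7609
  PC2: 8/46 = 0.1739
  PC3: 3/46 = 0.0652

Step 3 — cumulative fraction after k components = (λ_1 + ... + λ_k) / Σ λ:
  k = 1: 35/46 = 0.7609
  k = 2: (35 + 8)/46 = 43/46 = 0.9348
  k = 3: (35 + 8 + 3)/46 = 46/46 = 1

Summary (fraction, with percent):

explained: PC1 0.7609 (76.09%), PC2 0.1739 (17.39%), PC3 0.0652 (6.52%);  cumulative: 0.7609, 0.9348, 1


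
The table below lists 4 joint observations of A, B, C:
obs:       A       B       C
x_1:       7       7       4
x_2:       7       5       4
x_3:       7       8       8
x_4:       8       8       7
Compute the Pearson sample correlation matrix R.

Step 1 — column means:
  mean(A) = (7 + 7 + 7 + 8) / 4 = 29/4 = 7.25
  mean(B) = (7 + 5 + 8 + 8) / 4 = 28/4 = 7
  mean(C) = (4 + 4 + 8 + 7) / 4 = 23/4 = 5.75

Step 2 — sample variances and covariances s[i,j] = (1/(n-1)) · Σ_k (x_{k,i} - mean_i) · (x_{k,j} - mean_j), with n-1 = 3:
  s[A,A] = ((-0.25)·(-0.25) + (-0.25)·(-0.25) + (-0.25)·(-0.25) + (0.75)·(0.75)) / 3 = 0.75/3 = 0.25
  s[A,B] = ((-0.25)·(0) + (-0.25)·(-2) + (-0.25)·(1) + (0.75)·(1)) / 3 = 1/3 = 0.3333
  s[A,C] = ((-0.25)·(-1.75) + (-0.25)·(-1.75) + (-0.25)·(2.25) + (0.75)·(1.25)) / 3 = 1.25/3 = 0.4167
  s[B,B] = ((0)·(0) + (-2)·(-2) + (1)·(1) + (1)·(1)) / 3 = 6/3 = 2
  s[B,C] = ((0)·(-1.75) + (-2)·(-1.75) + (1)·(2.25) + (1)·(1.25)) / 3 = 7/3 = 2.3333
  s[C,C] = ((-1.75)·(-1.75) + (-1.75)·(-1.75) + (2.25)·(2.25) + (1.25)·(1.25)) / 3 = 12.75/3 = 4.25
  Sample standard deviations s_i = √(s[i,i]):
  s(A) = √(0.25) = 0.5
  s(B) = √(2) = 1.4142
  s(C) = √(4.25) = 2.0616

Step 3 — r_{ij} = s_{ij} / (s_i · s_j):
  r[A,A] = 1 (diagonal).
  r[A,B] = 0.3333 / (0.5 · 1.4142) = 0.3333 / 0.7071 = 0.4714
  r[A,C] = 0.4167 / (0.5 · 2.0616) = 0.4167 / 1.0308 = 0.4042
  r[B,B] = 1 (diagonal).
  r[B,C] = 2.3333 / (1.4142 · 2.0616) = 2.3333 / 2.9155 = 0.8003
  r[C,C] = 1 (diagonal).

R is symmetric with unit diagonal. Assembling:

R = [[1, 0.4714, 0.4042],
 [0.4714, 1, 0.8003],
 [0.4042, 0.8003, 1]]
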